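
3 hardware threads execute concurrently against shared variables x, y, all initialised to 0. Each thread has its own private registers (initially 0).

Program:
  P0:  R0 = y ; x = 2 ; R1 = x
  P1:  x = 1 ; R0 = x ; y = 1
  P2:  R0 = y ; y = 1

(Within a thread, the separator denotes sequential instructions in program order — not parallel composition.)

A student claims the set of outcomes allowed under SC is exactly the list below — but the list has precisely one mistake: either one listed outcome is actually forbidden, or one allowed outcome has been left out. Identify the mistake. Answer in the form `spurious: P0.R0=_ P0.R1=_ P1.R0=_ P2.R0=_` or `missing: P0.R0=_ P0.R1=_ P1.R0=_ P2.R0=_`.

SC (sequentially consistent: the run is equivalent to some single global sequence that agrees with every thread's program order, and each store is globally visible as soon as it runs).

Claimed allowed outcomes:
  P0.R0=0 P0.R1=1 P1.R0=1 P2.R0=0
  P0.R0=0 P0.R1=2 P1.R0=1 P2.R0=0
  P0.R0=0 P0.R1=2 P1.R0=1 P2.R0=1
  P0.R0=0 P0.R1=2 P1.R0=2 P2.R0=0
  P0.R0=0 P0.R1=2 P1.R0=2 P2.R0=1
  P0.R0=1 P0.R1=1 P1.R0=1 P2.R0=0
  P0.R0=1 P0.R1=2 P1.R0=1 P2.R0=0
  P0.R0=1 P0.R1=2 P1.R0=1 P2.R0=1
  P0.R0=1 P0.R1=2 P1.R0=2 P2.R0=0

missing: P0.R0=0 P0.R1=1 P1.R0=1 P2.R0=1

outcome vector order: (P0.R0,P0.R1,P1.R0,P2.R0)
SC (10): 0/1/1/0 0/1/1/1 0/2/1/0 0/2/1/1 0/2/2/0 0/2/2/1 1/1/1/0 1/2/1/0 1/2/1/1 1/2/2/0
SC∖claimed = {0/1/1/1}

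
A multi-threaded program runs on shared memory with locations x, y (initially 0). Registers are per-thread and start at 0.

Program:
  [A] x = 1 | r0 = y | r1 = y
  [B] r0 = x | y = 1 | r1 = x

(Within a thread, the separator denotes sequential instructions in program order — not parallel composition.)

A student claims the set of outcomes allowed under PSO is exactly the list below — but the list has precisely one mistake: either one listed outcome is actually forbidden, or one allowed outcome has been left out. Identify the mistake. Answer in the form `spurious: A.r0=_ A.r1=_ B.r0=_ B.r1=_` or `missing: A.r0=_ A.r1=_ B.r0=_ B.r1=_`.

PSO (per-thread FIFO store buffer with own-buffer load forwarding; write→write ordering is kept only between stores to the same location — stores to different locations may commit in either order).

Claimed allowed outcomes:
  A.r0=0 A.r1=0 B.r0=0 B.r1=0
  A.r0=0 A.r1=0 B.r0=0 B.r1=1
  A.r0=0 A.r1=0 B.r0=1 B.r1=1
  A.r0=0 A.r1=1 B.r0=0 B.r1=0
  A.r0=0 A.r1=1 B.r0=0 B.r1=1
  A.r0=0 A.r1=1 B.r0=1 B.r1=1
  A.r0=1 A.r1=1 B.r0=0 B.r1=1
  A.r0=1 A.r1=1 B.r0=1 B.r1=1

missing: A.r0=1 A.r1=1 B.r0=0 B.r1=0

outcome vector order: (A.r0,A.r1,B.r0,B.r1)
PSO: 9 outcomes — {<0 0 0 0>; <0 0 0 1>; <0 0 1 1>; <0 1 0 0>; <0 1 0 1>; <0 1 1 1>; <1 1 0 0>; <1 1 0 1>; <1 1 1 1>}
PSO∖claimed = {<1 1 0 0>}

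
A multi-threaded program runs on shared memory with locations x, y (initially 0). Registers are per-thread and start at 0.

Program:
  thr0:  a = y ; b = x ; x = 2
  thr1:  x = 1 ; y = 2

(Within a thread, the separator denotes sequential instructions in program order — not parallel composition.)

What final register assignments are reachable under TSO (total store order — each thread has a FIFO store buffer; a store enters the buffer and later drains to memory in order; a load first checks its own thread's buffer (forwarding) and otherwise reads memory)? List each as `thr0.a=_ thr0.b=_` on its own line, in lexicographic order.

outcome vector order: (thr0.a,thr0.b)
|TSO outcomes| = 3

thr0.a=0 thr0.b=0
thr0.a=0 thr0.b=1
thr0.a=2 thr0.b=1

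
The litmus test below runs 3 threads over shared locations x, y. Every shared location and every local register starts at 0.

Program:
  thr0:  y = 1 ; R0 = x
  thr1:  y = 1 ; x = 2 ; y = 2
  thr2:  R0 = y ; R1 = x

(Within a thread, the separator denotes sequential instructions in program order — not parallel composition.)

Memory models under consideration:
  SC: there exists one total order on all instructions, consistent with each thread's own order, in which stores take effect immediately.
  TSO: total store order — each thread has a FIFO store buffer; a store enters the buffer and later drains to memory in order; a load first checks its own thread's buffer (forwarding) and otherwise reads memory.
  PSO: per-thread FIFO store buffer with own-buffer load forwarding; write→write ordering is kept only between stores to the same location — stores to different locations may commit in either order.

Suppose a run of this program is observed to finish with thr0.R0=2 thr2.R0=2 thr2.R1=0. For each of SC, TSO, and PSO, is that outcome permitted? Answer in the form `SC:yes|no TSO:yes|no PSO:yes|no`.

outcome vector order: (thr0.R0,thr2.R0,thr2.R1)
under SC → <0 0 0>; <0 0 2>; <0 1 0>; <0 1 2>; <0 2 2>; <2 0 0>; <2 0 2>; <2 1 0>; <2 1 2>; <2 2 2>
under TSO → <0 0 0>; <0 0 2>; <0 1 0>; <0 1 2>; <0 2 2>; <2 0 0>; <2 0 2>; <2 1 0>; <2 1 2>; <2 2 2>
under PSO → <0 0 0>; <0 0 2>; <0 1 0>; <0 1 2>; <0 2 0>; <0 2 2>; <2 0 0>; <2 0 2>; <2 1 0>; <2 1 2>; <2 2 0>; <2 2 2>
target <2 2 0> ∈ {PSO}

SC:no TSO:no PSO:yes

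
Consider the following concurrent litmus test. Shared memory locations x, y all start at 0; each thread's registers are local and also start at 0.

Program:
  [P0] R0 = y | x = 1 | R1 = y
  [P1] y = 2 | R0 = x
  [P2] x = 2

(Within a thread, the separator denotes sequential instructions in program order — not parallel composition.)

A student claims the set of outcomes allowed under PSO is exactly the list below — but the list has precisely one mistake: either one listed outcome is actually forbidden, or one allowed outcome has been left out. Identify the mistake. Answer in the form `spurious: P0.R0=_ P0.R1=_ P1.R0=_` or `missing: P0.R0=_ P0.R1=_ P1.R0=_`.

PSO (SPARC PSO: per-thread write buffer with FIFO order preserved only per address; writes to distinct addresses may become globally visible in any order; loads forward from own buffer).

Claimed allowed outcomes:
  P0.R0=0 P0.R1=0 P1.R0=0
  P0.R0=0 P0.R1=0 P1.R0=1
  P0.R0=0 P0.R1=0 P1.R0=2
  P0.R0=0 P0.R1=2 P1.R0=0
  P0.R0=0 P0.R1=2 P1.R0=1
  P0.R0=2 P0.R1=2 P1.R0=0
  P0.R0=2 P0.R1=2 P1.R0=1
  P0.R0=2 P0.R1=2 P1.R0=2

outcome vector order: (P0.R0,P0.R1,P1.R0)
PSO (9): 000, 001, 002, 020, 021, 022, 220, 221, 222
PSO∖claimed = {022}

missing: P0.R0=0 P0.R1=2 P1.R0=2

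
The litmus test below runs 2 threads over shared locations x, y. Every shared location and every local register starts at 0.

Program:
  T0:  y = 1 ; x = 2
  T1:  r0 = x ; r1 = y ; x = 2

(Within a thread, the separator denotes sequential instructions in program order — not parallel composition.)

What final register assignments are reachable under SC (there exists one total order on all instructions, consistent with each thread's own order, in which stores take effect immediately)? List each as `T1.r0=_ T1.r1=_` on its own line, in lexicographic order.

T1.r0=0 T1.r1=0
T1.r0=0 T1.r1=1
T1.r0=2 T1.r1=1

outcome vector order: (T1.r0,T1.r1)
|SC outcomes| = 3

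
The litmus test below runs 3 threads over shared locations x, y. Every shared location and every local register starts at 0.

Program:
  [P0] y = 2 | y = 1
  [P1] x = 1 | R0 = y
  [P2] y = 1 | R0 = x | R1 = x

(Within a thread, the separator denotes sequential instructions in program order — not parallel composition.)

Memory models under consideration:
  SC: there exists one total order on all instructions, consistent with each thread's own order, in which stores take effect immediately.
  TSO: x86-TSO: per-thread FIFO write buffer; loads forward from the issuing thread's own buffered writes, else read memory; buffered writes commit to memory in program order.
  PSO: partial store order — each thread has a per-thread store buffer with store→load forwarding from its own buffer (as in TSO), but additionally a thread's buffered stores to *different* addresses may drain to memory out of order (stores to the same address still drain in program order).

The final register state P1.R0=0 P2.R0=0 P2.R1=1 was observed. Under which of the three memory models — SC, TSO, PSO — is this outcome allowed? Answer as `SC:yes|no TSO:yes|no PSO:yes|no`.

outcome vector order: (P1.R0,P2.R0,P2.R1)
SC (7): (0,1,1); (1,0,0); (1,0,1); (1,1,1); (2,0,0); (2,0,1); (2,1,1)
TSO (9): (0,0,0); (0,0,1); (0,1,1); (1,0,0); (1,0,1); (1,1,1); (2,0,0); (2,0,1); (2,1,1)
PSO (9): (0,0,0); (0,0,1); (0,1,1); (1,0,0); (1,0,1); (1,1,1); (2,0,0); (2,0,1); (2,1,1)
target (0,0,1) ∈ {TSO,PSO}

SC:no TSO:yes PSO:yes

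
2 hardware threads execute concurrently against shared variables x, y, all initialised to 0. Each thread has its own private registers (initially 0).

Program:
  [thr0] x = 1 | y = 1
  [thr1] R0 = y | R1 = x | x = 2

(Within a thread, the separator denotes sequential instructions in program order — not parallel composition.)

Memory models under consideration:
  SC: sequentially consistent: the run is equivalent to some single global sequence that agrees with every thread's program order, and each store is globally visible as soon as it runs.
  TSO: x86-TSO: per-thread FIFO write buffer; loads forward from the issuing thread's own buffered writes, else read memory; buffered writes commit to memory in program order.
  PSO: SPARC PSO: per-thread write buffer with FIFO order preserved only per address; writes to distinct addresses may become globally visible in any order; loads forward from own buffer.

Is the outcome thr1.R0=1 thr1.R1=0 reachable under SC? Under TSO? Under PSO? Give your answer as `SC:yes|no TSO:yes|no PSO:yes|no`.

outcome vector order: (thr1.R0,thr1.R1)
SC (3): 0/0, 0/1, 1/1
TSO (3): 0/0, 0/1, 1/1
PSO (4): 0/0, 0/1, 1/0, 1/1
target 1/0 ∈ {PSO}

SC:no TSO:no PSO:yes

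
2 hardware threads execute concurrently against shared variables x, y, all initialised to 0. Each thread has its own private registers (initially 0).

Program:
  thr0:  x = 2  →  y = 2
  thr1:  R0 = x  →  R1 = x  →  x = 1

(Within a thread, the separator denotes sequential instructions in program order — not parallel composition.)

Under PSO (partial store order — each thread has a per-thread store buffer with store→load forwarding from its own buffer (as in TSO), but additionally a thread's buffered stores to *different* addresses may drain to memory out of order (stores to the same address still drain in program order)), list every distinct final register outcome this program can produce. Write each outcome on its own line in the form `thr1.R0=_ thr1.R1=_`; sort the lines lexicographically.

outcome vector order: (thr1.R0,thr1.R1)
|PSO outcomes| = 3

thr1.R0=0 thr1.R1=0
thr1.R0=0 thr1.R1=2
thr1.R0=2 thr1.R1=2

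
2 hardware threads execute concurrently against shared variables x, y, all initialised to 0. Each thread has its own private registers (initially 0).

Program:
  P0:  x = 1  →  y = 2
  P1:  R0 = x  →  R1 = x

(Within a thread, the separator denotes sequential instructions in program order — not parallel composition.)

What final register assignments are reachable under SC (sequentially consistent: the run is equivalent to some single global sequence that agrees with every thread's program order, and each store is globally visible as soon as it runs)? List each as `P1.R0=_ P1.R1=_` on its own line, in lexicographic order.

outcome vector order: (P1.R0,P1.R1)
|SC outcomes| = 3

P1.R0=0 P1.R1=0
P1.R0=0 P1.R1=1
P1.R0=1 P1.R1=1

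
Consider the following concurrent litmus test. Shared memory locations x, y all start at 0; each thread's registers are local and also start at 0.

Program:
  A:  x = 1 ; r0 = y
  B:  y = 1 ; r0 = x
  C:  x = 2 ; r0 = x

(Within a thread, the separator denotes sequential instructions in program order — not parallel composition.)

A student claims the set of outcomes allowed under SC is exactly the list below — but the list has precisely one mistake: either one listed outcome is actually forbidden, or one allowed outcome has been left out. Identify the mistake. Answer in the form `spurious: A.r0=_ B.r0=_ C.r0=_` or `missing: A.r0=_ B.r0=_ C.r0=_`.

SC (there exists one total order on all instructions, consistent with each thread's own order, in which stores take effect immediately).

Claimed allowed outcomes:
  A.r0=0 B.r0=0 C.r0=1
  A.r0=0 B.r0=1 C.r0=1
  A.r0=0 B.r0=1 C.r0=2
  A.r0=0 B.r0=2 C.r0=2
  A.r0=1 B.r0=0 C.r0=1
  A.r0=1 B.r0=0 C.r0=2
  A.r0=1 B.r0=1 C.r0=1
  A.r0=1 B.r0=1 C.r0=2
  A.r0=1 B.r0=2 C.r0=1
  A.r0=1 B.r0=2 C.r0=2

outcome vector order: (A.r0,B.r0,C.r0)
SC (9): <0 1 1>, <0 1 2>, <0 2 2>, <1 0 1>, <1 0 2>, <1 1 1>, <1 1 2>, <1 2 1>, <1 2 2>
claimed∖SC = {<0 0 1>}

spurious: A.r0=0 B.r0=0 C.r0=1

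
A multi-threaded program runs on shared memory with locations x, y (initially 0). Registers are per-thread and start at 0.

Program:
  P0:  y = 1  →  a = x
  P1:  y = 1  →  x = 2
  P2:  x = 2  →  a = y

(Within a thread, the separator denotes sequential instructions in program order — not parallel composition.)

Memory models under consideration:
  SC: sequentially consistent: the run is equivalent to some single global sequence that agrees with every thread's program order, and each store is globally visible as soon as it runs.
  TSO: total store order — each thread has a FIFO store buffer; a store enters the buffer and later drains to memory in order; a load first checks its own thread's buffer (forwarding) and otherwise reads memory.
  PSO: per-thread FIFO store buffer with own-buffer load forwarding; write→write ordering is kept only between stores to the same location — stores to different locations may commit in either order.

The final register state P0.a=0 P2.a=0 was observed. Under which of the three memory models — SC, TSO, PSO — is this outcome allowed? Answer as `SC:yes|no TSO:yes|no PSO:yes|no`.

SC:no TSO:yes PSO:yes

outcome vector order: (P0.a,P2.a)
SC (3): 0/1; 2/0; 2/1
TSO (4): 0/0; 0/1; 2/0; 2/1
PSO (4): 0/0; 0/1; 2/0; 2/1
target 0/0 ∈ {TSO,PSO}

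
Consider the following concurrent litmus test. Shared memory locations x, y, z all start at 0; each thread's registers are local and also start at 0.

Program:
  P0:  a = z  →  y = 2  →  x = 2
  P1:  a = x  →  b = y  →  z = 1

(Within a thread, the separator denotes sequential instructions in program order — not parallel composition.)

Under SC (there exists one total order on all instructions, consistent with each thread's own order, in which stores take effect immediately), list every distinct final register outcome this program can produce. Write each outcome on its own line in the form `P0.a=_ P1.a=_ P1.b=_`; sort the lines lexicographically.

outcome vector order: (P0.a,P1.a,P1.b)
|SC outcomes| = 4

P0.a=0 P1.a=0 P1.b=0
P0.a=0 P1.a=0 P1.b=2
P0.a=0 P1.a=2 P1.b=2
P0.a=1 P1.a=0 P1.b=0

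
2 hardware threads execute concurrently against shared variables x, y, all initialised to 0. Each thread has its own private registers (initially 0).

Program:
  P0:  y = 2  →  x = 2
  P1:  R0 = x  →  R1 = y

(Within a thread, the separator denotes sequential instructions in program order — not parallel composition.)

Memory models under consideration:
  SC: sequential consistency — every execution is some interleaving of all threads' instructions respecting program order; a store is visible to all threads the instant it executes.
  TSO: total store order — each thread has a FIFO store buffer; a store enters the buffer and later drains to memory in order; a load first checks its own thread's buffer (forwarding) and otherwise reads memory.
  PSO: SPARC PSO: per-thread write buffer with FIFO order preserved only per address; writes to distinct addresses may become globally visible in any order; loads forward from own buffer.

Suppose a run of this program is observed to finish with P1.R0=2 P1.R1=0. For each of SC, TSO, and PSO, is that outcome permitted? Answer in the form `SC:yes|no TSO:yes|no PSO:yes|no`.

SC:no TSO:no PSO:yes

outcome vector order: (P1.R0,P1.R1)
SC: 3 outcomes — {<0 0> <0 2> <2 2>}
TSO: 3 outcomes — {<0 0> <0 2> <2 2>}
PSO: 4 outcomes — {<0 0> <0 2> <2 0> <2 2>}
target <2 0> ∈ {PSO}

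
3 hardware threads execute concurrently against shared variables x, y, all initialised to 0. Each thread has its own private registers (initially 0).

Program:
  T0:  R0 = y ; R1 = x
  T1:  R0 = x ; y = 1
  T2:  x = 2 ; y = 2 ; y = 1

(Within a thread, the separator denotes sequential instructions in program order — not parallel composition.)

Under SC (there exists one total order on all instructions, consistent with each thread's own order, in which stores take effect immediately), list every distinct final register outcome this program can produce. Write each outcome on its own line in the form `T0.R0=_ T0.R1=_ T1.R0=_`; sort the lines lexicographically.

T0.R0=0 T0.R1=0 T1.R0=0
T0.R0=0 T0.R1=0 T1.R0=2
T0.R0=0 T0.R1=2 T1.R0=0
T0.R0=0 T0.R1=2 T1.R0=2
T0.R0=1 T0.R1=0 T1.R0=0
T0.R0=1 T0.R1=2 T1.R0=0
T0.R0=1 T0.R1=2 T1.R0=2
T0.R0=2 T0.R1=2 T1.R0=0
T0.R0=2 T0.R1=2 T1.R0=2

outcome vector order: (T0.R0,T0.R1,T1.R0)
|SC outcomes| = 9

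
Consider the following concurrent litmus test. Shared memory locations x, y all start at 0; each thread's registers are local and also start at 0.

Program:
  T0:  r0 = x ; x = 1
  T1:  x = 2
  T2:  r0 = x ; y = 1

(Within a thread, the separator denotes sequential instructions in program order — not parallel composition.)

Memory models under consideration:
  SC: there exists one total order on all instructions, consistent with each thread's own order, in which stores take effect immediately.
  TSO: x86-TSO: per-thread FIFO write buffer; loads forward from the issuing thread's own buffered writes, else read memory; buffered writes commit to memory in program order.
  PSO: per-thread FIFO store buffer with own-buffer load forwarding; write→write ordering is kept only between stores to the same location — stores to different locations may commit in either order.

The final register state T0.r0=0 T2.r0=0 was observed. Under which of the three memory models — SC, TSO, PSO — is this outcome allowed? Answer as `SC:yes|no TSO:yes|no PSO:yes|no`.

SC:yes TSO:yes PSO:yes

outcome vector order: (T0.r0,T2.r0)
under SC → 0/0; 0/1; 0/2; 2/0; 2/1; 2/2
under TSO → 0/0; 0/1; 0/2; 2/0; 2/1; 2/2
under PSO → 0/0; 0/1; 0/2; 2/0; 2/1; 2/2
target 0/0 ∈ {SC,TSO,PSO}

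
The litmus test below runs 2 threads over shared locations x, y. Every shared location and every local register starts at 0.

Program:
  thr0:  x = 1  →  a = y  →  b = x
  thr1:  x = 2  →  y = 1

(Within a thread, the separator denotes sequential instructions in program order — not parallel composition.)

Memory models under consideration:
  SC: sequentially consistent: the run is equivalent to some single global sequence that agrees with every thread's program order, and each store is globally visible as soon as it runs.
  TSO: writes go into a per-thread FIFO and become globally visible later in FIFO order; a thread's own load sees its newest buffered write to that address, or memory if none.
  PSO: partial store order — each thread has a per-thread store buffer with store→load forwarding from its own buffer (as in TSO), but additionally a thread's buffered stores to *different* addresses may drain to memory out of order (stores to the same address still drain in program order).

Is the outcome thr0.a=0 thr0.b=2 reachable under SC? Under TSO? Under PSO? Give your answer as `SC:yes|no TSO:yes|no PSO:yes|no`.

outcome vector order: (thr0.a,thr0.b)
under SC → 01, 02, 11, 12
under TSO → 01, 02, 11, 12
under PSO → 01, 02, 11, 12
target 02 ∈ {SC,TSO,PSO}

SC:yes TSO:yes PSO:yes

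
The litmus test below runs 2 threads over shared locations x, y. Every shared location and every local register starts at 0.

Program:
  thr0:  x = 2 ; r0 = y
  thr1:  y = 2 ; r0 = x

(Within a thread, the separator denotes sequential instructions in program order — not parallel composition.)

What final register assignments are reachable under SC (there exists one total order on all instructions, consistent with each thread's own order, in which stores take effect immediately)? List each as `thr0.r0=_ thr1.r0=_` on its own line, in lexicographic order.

outcome vector order: (thr0.r0,thr1.r0)
|SC outcomes| = 3

thr0.r0=0 thr1.r0=2
thr0.r0=2 thr1.r0=0
thr0.r0=2 thr1.r0=2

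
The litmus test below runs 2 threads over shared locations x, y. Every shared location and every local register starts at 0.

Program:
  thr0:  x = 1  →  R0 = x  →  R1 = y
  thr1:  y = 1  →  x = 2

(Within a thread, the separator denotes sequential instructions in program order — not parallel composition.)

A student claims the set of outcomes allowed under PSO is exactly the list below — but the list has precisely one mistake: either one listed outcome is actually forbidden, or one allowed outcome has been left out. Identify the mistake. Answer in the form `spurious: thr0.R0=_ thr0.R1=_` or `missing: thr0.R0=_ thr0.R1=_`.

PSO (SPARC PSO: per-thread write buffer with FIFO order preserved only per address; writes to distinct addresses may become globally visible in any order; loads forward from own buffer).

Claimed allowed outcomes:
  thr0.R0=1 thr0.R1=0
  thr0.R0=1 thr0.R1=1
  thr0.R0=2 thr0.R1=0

outcome vector order: (thr0.R0,thr0.R1)
PSO (4): 10, 11, 20, 21
PSO∖claimed = {21}

missing: thr0.R0=2 thr0.R1=1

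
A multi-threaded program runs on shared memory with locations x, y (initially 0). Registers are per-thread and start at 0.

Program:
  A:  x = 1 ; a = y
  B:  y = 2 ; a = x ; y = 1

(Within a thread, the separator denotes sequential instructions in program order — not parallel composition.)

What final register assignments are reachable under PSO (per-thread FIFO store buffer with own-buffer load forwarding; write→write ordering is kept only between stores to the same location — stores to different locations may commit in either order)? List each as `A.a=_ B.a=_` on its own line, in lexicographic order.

A.a=0 B.a=0
A.a=0 B.a=1
A.a=1 B.a=0
A.a=1 B.a=1
A.a=2 B.a=0
A.a=2 B.a=1

outcome vector order: (A.a,B.a)
|PSO outcomes| = 6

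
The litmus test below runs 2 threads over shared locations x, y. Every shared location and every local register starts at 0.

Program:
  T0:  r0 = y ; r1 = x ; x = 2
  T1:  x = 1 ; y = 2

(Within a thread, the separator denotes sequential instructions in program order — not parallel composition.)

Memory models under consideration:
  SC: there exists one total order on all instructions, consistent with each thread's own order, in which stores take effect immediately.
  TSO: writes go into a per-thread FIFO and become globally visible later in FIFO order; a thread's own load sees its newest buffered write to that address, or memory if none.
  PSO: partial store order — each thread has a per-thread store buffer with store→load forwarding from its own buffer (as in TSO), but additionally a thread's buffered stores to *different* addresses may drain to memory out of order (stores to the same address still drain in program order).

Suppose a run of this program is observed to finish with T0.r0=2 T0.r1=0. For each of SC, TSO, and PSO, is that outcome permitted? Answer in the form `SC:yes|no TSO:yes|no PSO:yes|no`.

SC:no TSO:no PSO:yes

outcome vector order: (T0.r0,T0.r1)
SC: 3 outcomes — {<0 0>, <0 1>, <2 1>}
TSO: 3 outcomes — {<0 0>, <0 1>, <2 1>}
PSO: 4 outcomes — {<0 0>, <0 1>, <2 0>, <2 1>}
target <2 0> ∈ {PSO}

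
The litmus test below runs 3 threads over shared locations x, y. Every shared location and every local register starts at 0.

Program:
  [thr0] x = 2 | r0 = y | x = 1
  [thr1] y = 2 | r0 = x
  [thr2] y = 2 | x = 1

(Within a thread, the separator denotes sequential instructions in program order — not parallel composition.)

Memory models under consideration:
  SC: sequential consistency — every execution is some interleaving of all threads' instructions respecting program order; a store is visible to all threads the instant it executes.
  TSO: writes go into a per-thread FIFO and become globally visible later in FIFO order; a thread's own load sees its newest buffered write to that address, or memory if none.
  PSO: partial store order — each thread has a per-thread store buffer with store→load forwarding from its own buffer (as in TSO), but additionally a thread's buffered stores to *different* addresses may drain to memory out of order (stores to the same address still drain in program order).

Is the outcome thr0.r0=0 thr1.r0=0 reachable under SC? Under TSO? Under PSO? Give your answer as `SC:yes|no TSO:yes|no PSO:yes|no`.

outcome vector order: (thr0.r0,thr1.r0)
[SC] allowed = {01, 02, 20, 21, 22}
[TSO] allowed = {00, 01, 02, 20, 21, 22}
[PSO] allowed = {00, 01, 02, 20, 21, 22}
target 00 ∈ {TSO,PSO}

SC:no TSO:yes PSO:yes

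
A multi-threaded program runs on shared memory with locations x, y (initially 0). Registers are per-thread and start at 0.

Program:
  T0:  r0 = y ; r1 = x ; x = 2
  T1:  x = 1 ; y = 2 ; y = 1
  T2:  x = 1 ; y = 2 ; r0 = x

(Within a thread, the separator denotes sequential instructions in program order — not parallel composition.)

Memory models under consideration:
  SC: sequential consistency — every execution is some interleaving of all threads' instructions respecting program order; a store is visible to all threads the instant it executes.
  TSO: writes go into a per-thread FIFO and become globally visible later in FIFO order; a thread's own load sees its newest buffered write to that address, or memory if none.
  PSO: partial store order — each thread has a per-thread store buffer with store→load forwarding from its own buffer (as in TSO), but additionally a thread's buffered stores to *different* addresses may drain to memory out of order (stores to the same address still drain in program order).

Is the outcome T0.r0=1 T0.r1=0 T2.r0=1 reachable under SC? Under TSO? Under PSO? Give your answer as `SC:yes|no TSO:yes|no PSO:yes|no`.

outcome vector order: (T0.r0,T0.r1,T2.r0)
SC: 8 outcomes — {<0 0 1>; <0 0 2>; <0 1 1>; <0 1 2>; <1 1 1>; <1 1 2>; <2 1 1>; <2 1 2>}
TSO: 8 outcomes — {<0 0 1>; <0 0 2>; <0 1 1>; <0 1 2>; <1 1 1>; <1 1 2>; <2 1 1>; <2 1 2>}
PSO: 12 outcomes — {<0 0 1>; <0 0 2>; <0 1 1>; <0 1 2>; <1 0 1>; <1 0 2>; <1 1 1>; <1 1 2>; <2 0 1>; <2 0 2>; <2 1 1>; <2 1 2>}
target <1 0 1> ∈ {PSO}

SC:no TSO:no PSO:yes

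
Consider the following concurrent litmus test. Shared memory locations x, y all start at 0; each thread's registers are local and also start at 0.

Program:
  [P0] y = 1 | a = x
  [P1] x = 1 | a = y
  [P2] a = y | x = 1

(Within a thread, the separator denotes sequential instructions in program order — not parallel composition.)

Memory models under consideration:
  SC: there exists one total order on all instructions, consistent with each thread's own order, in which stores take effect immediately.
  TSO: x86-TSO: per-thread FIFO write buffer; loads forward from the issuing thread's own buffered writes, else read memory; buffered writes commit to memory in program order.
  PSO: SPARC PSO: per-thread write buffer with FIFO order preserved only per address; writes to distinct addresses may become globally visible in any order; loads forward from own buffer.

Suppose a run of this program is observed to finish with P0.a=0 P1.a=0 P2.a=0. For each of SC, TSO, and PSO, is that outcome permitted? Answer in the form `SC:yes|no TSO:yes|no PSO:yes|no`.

SC:no TSO:yes PSO:yes

outcome vector order: (P0.a,P1.a,P2.a)
SC (6): (0,1,0), (0,1,1), (1,0,0), (1,0,1), (1,1,0), (1,1,1)
TSO (8): (0,0,0), (0,0,1), (0,1,0), (0,1,1), (1,0,0), (1,0,1), (1,1,0), (1,1,1)
PSO (8): (0,0,0), (0,0,1), (0,1,0), (0,1,1), (1,0,0), (1,0,1), (1,1,0), (1,1,1)
target (0,0,0) ∈ {TSO,PSO}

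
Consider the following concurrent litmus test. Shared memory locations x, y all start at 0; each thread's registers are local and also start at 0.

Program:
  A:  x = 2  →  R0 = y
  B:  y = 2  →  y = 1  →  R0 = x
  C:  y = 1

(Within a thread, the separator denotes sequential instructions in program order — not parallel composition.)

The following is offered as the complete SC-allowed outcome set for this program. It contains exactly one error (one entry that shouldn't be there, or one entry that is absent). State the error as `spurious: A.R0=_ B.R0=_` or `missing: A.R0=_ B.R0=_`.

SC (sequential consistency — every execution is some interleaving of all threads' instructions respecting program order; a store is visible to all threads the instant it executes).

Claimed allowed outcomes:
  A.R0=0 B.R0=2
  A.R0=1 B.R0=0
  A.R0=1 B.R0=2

outcome vector order: (A.R0,B.R0)
SC: 4 outcomes — {<0 2> <1 0> <1 2> <2 2>}
SC∖claimed = {<2 2>}

missing: A.R0=2 B.R0=2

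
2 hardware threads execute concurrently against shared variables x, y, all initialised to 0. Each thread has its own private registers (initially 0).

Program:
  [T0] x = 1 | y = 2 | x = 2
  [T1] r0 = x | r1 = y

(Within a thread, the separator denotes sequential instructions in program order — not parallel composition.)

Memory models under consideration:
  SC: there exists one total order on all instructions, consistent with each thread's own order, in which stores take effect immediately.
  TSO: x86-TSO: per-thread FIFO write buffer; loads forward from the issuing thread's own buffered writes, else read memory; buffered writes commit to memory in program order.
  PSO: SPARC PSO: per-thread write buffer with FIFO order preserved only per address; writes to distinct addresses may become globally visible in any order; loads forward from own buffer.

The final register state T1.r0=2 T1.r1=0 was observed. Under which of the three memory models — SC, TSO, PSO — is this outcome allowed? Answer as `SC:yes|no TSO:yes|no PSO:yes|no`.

SC:no TSO:no PSO:yes

outcome vector order: (T1.r0,T1.r1)
SC: 5 outcomes — {<0 0> <0 2> <1 0> <1 2> <2 2>}
TSO: 5 outcomes — {<0 0> <0 2> <1 0> <1 2> <2 2>}
PSO: 6 outcomes — {<0 0> <0 2> <1 0> <1 2> <2 0> <2 2>}
target <2 0> ∈ {PSO}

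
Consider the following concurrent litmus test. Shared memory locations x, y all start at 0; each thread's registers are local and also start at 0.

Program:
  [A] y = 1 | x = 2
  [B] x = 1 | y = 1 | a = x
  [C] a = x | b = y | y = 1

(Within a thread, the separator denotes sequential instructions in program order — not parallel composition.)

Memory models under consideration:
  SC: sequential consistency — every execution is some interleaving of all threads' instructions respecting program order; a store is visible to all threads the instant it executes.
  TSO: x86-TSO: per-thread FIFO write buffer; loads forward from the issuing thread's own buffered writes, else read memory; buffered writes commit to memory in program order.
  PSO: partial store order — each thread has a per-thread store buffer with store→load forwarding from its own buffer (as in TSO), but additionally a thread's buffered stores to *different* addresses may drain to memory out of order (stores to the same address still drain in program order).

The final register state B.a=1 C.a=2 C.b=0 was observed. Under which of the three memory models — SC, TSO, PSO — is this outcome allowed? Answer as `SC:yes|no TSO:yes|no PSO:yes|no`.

outcome vector order: (B.a,C.a,C.b)
SC: 10 outcomes — {<1 0 0> <1 0 1> <1 1 0> <1 1 1> <1 2 1> <2 0 0> <2 0 1> <2 1 0> <2 1 1> <2 2 1>}
TSO: 10 outcomes — {<1 0 0> <1 0 1> <1 1 0> <1 1 1> <1 2 1> <2 0 0> <2 0 1> <2 1 0> <2 1 1> <2 2 1>}
PSO: 12 outcomes — {<1 0 0> <1 0 1> <1 1 0> <1 1 1> <1 2 0> <1 2 1> <2 0 0> <2 0 1> <2 1 0> <2 1 1> <2 2 0> <2 2 1>}
target <1 2 0> ∈ {PSO}

SC:no TSO:no PSO:yes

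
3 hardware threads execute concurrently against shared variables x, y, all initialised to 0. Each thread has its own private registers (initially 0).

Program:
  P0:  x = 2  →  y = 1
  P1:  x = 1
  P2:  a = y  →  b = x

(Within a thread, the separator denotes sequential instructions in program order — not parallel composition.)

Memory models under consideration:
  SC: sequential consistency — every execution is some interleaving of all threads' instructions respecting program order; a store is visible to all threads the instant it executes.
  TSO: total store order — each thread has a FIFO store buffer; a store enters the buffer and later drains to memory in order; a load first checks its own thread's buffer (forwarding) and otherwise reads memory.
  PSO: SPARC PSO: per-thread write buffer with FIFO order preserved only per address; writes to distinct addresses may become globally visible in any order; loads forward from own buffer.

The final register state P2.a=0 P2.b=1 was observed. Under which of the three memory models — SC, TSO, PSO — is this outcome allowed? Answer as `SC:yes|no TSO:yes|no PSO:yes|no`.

outcome vector order: (P2.a,P2.b)
SC (5): 0/0 0/1 0/2 1/1 1/2
TSO (5): 0/0 0/1 0/2 1/1 1/2
PSO (6): 0/0 0/1 0/2 1/0 1/1 1/2
target 0/1 ∈ {SC,TSO,PSO}

SC:yes TSO:yes PSO:yes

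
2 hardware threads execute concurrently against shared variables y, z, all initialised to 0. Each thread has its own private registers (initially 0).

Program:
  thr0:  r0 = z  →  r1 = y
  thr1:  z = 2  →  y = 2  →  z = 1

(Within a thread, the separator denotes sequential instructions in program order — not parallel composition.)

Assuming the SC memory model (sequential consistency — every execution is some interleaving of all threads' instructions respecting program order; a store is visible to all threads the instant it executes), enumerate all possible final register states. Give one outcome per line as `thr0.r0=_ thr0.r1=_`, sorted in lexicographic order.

outcome vector order: (thr0.r0,thr0.r1)
|SC outcomes| = 5

thr0.r0=0 thr0.r1=0
thr0.r0=0 thr0.r1=2
thr0.r0=1 thr0.r1=2
thr0.r0=2 thr0.r1=0
thr0.r0=2 thr0.r1=2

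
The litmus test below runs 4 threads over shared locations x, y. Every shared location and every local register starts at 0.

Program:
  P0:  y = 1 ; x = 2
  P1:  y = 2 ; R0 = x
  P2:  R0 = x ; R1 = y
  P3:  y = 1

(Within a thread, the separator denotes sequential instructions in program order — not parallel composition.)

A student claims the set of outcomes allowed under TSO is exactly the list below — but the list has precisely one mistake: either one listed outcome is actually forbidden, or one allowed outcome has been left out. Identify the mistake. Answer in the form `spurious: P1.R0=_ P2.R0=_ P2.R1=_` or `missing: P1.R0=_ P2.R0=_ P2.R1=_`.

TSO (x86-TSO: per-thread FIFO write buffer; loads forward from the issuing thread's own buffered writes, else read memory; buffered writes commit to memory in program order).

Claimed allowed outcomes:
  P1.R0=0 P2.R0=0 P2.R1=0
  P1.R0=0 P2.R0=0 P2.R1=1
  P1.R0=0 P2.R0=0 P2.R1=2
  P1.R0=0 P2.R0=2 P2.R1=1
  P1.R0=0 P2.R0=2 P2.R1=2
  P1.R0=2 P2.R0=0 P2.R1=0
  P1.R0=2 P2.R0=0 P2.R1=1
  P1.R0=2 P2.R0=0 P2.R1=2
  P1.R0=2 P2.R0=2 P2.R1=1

missing: P1.R0=2 P2.R0=2 P2.R1=2

outcome vector order: (P1.R0,P2.R0,P2.R1)
TSO (10): 0/0/0, 0/0/1, 0/0/2, 0/2/1, 0/2/2, 2/0/0, 2/0/1, 2/0/2, 2/2/1, 2/2/2
TSO∖claimed = {2/2/2}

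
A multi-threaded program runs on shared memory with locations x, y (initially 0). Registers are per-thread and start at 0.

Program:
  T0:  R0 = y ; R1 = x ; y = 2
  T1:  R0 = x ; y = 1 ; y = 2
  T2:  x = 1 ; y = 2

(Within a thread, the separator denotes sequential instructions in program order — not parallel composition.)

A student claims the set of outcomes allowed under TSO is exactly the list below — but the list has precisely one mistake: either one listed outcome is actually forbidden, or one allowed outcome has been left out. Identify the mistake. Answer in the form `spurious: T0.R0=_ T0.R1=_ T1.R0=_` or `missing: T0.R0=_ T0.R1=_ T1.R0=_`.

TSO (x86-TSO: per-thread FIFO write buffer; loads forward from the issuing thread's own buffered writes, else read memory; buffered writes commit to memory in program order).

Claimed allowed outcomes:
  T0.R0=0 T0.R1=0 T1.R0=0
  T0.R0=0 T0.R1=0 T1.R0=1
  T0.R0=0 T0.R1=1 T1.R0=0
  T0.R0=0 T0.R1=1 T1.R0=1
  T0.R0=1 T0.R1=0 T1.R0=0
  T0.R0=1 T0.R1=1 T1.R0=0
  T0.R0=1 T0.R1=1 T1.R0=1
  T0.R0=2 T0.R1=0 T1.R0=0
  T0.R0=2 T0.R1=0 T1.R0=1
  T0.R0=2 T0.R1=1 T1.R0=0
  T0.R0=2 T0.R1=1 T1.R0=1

spurious: T0.R0=2 T0.R1=0 T1.R0=1

outcome vector order: (T0.R0,T0.R1,T1.R0)
TSO (10): 0/0/0, 0/0/1, 0/1/0, 0/1/1, 1/0/0, 1/1/0, 1/1/1, 2/0/0, 2/1/0, 2/1/1
claimed∖TSO = {2/0/1}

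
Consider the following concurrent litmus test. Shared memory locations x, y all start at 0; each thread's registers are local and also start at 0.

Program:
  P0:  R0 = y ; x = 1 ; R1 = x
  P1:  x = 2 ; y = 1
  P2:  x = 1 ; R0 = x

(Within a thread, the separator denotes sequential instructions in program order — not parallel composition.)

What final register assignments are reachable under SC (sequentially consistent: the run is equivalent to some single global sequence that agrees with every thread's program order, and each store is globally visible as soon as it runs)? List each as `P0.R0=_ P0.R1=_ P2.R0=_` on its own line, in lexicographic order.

P0.R0=0 P0.R1=1 P2.R0=1
P0.R0=0 P0.R1=1 P2.R0=2
P0.R0=0 P0.R1=2 P2.R0=1
P0.R0=0 P0.R1=2 P2.R0=2
P0.R0=1 P0.R1=1 P2.R0=1
P0.R0=1 P0.R1=1 P2.R0=2

outcome vector order: (P0.R0,P0.R1,P2.R0)
|SC outcomes| = 6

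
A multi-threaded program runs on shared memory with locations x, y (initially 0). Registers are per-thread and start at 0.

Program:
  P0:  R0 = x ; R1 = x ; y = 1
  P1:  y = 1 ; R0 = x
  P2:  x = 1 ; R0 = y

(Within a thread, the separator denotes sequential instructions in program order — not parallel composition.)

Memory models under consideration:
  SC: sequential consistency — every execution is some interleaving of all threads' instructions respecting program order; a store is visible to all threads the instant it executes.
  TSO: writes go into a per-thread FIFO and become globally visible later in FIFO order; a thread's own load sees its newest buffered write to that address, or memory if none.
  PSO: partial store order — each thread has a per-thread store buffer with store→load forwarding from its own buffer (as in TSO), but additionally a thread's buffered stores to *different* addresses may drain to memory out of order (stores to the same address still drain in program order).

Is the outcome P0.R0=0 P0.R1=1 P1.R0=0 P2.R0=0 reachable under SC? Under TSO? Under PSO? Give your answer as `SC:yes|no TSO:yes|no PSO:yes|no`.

outcome vector order: (P0.R0,P0.R1,P1.R0,P2.R0)
under SC → 0/0/0/1; 0/0/1/0; 0/0/1/1; 0/1/0/1; 0/1/1/0; 0/1/1/1; 1/1/0/1; 1/1/1/0; 1/1/1/1
under TSO → 0/0/0/0; 0/0/0/1; 0/0/1/0; 0/0/1/1; 0/1/0/0; 0/1/0/1; 0/1/1/0; 0/1/1/1; 1/1/0/0; 1/1/0/1; 1/1/1/0; 1/1/1/1
under PSO → 0/0/0/0; 0/0/0/1; 0/0/1/0; 0/0/1/1; 0/1/0/0; 0/1/0/1; 0/1/1/0; 0/1/1/1; 1/1/0/0; 1/1/0/1; 1/1/1/0; 1/1/1/1
target 0/1/0/0 ∈ {TSO,PSO}

SC:no TSO:yes PSO:yes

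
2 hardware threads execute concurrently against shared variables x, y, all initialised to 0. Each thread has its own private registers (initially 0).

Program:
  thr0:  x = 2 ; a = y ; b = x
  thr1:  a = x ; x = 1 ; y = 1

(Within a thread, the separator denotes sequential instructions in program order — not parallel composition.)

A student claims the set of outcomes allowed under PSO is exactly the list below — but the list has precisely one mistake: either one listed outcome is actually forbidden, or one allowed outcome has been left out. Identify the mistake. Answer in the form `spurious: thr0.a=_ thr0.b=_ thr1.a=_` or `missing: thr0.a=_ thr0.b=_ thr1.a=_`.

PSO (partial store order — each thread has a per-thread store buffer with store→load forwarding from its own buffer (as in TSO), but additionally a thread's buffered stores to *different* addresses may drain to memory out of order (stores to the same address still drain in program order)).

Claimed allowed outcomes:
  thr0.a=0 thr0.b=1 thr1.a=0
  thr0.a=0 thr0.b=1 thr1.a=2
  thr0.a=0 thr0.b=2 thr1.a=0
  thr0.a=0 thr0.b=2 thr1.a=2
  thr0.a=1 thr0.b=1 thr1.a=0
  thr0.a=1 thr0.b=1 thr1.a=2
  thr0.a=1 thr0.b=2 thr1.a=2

outcome vector order: (thr0.a,thr0.b,thr1.a)
[PSO] allowed = {<0 1 0>, <0 1 2>, <0 2 0>, <0 2 2>, <1 1 0>, <1 1 2>, <1 2 0>, <1 2 2>}
PSO∖claimed = {<1 2 0>}

missing: thr0.a=1 thr0.b=2 thr1.a=0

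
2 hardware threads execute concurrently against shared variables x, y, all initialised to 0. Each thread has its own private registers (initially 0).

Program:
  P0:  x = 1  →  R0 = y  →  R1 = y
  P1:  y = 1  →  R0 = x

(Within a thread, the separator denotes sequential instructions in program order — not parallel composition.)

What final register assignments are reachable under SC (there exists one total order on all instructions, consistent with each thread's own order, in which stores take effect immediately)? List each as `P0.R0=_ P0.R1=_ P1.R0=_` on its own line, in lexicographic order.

P0.R0=0 P0.R1=0 P1.R0=1
P0.R0=0 P0.R1=1 P1.R0=1
P0.R0=1 P0.R1=1 P1.R0=0
P0.R0=1 P0.R1=1 P1.R0=1

outcome vector order: (P0.R0,P0.R1,P1.R0)
|SC outcomes| = 4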